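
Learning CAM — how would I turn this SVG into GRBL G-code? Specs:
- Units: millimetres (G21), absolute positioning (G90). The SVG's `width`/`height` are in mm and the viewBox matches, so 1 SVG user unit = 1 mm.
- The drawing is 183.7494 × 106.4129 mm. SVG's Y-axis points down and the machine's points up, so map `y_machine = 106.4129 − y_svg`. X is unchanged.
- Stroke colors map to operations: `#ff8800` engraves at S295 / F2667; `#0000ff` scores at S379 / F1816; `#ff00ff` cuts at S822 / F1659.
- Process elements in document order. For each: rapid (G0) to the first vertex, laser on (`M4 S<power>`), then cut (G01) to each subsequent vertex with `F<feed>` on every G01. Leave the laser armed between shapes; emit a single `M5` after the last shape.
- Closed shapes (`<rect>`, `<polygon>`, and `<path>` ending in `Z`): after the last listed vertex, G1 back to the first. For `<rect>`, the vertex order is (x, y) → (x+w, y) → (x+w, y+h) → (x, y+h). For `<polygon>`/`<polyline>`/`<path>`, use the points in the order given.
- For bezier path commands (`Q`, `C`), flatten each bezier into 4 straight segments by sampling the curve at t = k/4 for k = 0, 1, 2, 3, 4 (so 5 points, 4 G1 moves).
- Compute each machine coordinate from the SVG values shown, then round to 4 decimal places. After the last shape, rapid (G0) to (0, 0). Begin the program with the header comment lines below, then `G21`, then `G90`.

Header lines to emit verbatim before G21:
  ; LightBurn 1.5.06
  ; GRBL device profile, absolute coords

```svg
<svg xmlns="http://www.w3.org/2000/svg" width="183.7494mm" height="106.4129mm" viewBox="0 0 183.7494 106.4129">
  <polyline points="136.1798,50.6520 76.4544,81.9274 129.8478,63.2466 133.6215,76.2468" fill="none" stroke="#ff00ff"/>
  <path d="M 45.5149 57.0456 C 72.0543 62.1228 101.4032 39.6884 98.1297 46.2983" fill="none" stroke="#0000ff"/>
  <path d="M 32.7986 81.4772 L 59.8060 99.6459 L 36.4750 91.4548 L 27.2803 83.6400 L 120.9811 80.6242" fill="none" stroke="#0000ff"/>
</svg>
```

Since the viewBox matches the mm dimensions, user units are millimetres directly. The only transform is the Y-flip y_m = 106.4129 − y_svg.

Shape 1 is a open polyline drawn with `<polyline>`. Its stroke #ff00ff means cut at S822, F1659. After flipping Y the toolpath is (136.1798,55.7609) → (76.4544,24.4855) → (129.8478,43.1663) → (133.6215,30.1661).

Shape 2 is a cubic bezier drawn with `<path>`. Its stroke #0000ff means score at S379, F1816. After flipping Y the toolpath is (45.5149,49.3673) → (65.3926,49.8341) → (83.0021,55.3157) → (95.0217,60.5099) → (98.1297,60.1146).

Shape 3 is a open polyline drawn with `<path>`. Its stroke #0000ff means score at S379, F1816. After flipping Y the toolpath is (32.7986,24.9357) → (59.8060,6.7670) → (36.4750,14.9581) → (27.2803,22.7729) → (120.9811,25.7887).

; LightBurn 1.5.06
; GRBL device profile, absolute coords
G21
G90
G0 X136.1798 Y55.7609
M4 S822
G01 X76.4544 Y24.4855 F1659
G01 X129.8478 Y43.1663 F1659
G01 X133.6215 Y30.1661 F1659
G0 X45.5149 Y49.3673
M4 S379
G01 X65.3926 Y49.8341 F1816
G01 X83.0021 Y55.3157 F1816
G01 X95.0217 Y60.5099 F1816
G01 X98.1297 Y60.1146 F1816
G0 X32.7986 Y24.9357
M4 S379
G01 X59.8060 Y6.7670 F1816
G01 X36.4750 Y14.9581 F1816
G01 X27.2803 Y22.7729 F1816
G01 X120.9811 Y25.7887 F1816
M5
G0 X0.0000 Y0.0000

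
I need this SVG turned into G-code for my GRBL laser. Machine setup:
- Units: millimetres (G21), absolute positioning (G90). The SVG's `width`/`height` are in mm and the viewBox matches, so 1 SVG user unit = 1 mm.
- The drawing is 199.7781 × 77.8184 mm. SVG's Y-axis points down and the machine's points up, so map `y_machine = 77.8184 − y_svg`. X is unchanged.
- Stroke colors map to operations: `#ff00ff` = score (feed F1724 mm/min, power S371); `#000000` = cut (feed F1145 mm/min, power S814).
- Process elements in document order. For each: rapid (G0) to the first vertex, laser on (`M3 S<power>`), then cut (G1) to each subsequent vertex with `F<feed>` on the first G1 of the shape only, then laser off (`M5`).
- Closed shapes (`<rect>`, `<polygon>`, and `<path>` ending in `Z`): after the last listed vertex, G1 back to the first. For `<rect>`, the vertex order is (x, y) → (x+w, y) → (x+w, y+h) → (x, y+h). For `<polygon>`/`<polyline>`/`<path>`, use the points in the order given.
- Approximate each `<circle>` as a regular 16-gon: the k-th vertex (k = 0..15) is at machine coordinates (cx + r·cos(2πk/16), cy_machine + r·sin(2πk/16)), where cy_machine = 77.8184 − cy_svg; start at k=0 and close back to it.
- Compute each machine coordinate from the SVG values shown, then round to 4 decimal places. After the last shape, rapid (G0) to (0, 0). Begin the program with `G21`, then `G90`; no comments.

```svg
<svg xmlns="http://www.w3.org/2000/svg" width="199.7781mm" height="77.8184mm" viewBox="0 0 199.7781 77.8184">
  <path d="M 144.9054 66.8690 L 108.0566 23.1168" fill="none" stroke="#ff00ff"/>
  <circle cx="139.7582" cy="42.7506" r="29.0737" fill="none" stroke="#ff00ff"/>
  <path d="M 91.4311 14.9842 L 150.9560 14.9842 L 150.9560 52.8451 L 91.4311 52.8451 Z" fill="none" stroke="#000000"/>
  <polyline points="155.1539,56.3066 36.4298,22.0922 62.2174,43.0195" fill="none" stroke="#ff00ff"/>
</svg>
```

viewBox `0 0 199.7781 77.8184` with mm width/height → 1 unit = 1 mm. Flip: y_m = 77.8184 − y_svg.

**Shape 1** — `<path>` line segment, stroke `#ff00ff` → score (S371, F1724). Machine vertices: (144.9054,10.9494) → (108.0566,54.7016). Open path.

**Shape 2** — `<circle>` circle, stroke `#ff00ff` → score (S371, F1724). Machine vertices: (168.8319,35.0678) → (166.6188,46.1938) → (160.3164,55.6260) → (150.8842,61.9284) → (139.7582,64.1415) → (128.6322,61.9284) → (119.2000,55.6260) → (112.8976,46.1938) → (110.6845,35.0678) → (112.8976,23.9418) → (119.2000,14.5096) → (128.6322,8.2072) → (139.7582,5.9941) → (150.8842,8.2072) → (160.3164,14.5096) → (166.6188,23.9418) → (168.8319,35.0678). Closed: final G1 returns to the first vertex.

**Shape 3** — `<path>` rectangle, stroke `#000000` → cut (S814, F1145). Machine vertices: (91.4311,62.8342) → (150.9560,62.8342) → (150.9560,24.9733) → (91.4311,24.9733) → (91.4311,62.8342). Closed: final G1 returns to the first vertex.

**Shape 4** — `<polyline>` open polyline, stroke `#ff00ff` → score (S371, F1724). Machine vertices: (155.1539,21.5118) → (36.4298,55.7262) → (62.2174,34.7989). Open path.

G21
G90
G0 X144.9054 Y10.9494
M3 S371
G1 X108.0566 Y54.7016 F1724
M5
G0 X168.8319 Y35.0678
M3 S371
G1 X166.6188 Y46.1938 F1724
G1 X160.3164 Y55.6260
G1 X150.8842 Y61.9284
G1 X139.7582 Y64.1415
G1 X128.6322 Y61.9284
G1 X119.2000 Y55.6260
G1 X112.8976 Y46.1938
G1 X110.6845 Y35.0678
G1 X112.8976 Y23.9418
G1 X119.2000 Y14.5096
G1 X128.6322 Y8.2072
G1 X139.7582 Y5.9941
G1 X150.8842 Y8.2072
G1 X160.3164 Y14.5096
G1 X166.6188 Y23.9418
G1 X168.8319 Y35.0678
M5
G0 X91.4311 Y62.8342
M3 S814
G1 X150.9560 Y62.8342 F1145
G1 X150.9560 Y24.9733
G1 X91.4311 Y24.9733
G1 X91.4311 Y62.8342
M5
G0 X155.1539 Y21.5118
M3 S371
G1 X36.4298 Y55.7262 F1724
G1 X62.2174 Y34.7989
M5
G0 X0.0000 Y0.0000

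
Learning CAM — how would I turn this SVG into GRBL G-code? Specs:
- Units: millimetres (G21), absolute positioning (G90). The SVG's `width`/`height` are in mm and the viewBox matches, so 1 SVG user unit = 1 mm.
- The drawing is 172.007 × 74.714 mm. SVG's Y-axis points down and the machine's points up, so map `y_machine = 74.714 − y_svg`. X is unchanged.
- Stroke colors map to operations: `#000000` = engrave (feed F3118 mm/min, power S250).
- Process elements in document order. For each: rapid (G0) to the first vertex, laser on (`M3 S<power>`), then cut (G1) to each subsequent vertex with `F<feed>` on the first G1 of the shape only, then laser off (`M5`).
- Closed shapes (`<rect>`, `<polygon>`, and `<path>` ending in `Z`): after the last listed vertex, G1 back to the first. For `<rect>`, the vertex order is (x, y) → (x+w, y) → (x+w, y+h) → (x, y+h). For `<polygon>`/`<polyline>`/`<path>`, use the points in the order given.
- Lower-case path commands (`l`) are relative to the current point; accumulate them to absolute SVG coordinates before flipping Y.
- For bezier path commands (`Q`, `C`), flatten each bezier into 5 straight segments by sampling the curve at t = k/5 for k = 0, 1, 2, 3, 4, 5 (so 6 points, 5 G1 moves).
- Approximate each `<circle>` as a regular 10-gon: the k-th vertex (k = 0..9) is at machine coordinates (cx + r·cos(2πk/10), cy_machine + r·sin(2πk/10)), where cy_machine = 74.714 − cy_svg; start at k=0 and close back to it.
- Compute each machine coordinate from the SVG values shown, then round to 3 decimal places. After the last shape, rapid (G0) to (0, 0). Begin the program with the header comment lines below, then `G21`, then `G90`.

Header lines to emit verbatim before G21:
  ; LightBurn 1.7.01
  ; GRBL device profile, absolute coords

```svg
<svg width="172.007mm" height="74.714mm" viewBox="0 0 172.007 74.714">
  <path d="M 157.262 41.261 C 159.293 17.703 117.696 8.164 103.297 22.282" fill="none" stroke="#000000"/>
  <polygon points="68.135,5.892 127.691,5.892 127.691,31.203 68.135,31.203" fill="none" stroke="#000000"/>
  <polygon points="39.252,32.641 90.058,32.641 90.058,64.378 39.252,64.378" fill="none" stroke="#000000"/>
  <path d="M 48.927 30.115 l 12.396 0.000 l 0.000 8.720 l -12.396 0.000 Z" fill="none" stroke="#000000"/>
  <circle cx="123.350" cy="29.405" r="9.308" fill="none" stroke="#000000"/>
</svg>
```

; LightBurn 1.7.01
; GRBL device profile, absolute coords
G21
G90
G0 X157.262 Y33.453
M3 S250
G1 X153.812 Y45.828 F3118
G1 X143.291 Y54.377
G1 X129.098 Y58.635
G1 X114.634 Y58.141
G1 X103.297 Y52.432
M5
G0 X68.135 Y68.822
M3 S250
G1 X127.691 Y68.822 F3118
G1 X127.691 Y43.511
G1 X68.135 Y43.511
G1 X68.135 Y68.822
M5
G0 X39.252 Y42.073
M3 S250
G1 X90.058 Y42.073 F3118
G1 X90.058 Y10.336
G1 X39.252 Y10.336
G1 X39.252 Y42.073
M5
G0 X48.927 Y44.599
M3 S250
G1 X61.323 Y44.599 F3118
G1 X61.323 Y35.879
G1 X48.927 Y35.879
G1 X48.927 Y44.599
M5
G0 X132.658 Y45.309
M3 S250
G1 X130.880 Y50.780 F3118
G1 X126.226 Y54.161
G1 X120.474 Y54.161
G1 X115.820 Y50.780
G1 X114.042 Y45.309
G1 X115.820 Y39.838
G1 X120.474 Y36.457
G1 X126.226 Y36.457
G1 X130.880 Y39.838
G1 X132.658 Y45.309
M5
G0 X0.000 Y0.000

Since the viewBox matches the mm dimensions, user units are millimetres directly. The only transform is the Y-flip y_m = 74.714 − y_svg.

Shape 1 is a cubic bezier drawn with `<path>`. Its stroke #000000 means engrave at S250, F3118. After flipping Y the toolpath is (157.262,33.453) → (153.812,45.828) → (143.291,54.377) → (129.098,58.635) → (114.634,58.141) → (103.297,52.432).

Shape 2 is a rectangle drawn with `<polygon>`. Its stroke #000000 means engrave at S250, F3118. After flipping Y the toolpath is (68.135,68.822) → (127.691,68.822) → (127.691,43.511) → (68.135,43.511) → (68.135,68.822), returning to the start.

Shape 3 is a rectangle drawn with `<polygon>`. Its stroke #000000 means engrave at S250, F3118. After flipping Y the toolpath is (39.252,42.073) → (90.058,42.073) → (90.058,10.336) → (39.252,10.336) → (39.252,42.073), returning to the start.

Shape 4 is a rectangle drawn with `<path>`. Its stroke #000000 means engrave at S250, F3118. After flipping Y the toolpath is (48.927,44.599) → (61.323,44.599) → (61.323,35.879) → (48.927,35.879) → (48.927,44.599), returning to the start.

Shape 5 is a circle drawn with `<circle>`. Its stroke #000000 means engrave at S250, F3118. After flipping Y the toolpath is (132.658,45.309) → (130.880,50.780) → (126.226,54.161) → (120.474,54.161) → (115.820,50.780) → (114.042,45.309) → (115.820,39.838) → (120.474,36.457) → (126.226,36.457) → (130.880,39.838) → (132.658,45.309), returning to the start.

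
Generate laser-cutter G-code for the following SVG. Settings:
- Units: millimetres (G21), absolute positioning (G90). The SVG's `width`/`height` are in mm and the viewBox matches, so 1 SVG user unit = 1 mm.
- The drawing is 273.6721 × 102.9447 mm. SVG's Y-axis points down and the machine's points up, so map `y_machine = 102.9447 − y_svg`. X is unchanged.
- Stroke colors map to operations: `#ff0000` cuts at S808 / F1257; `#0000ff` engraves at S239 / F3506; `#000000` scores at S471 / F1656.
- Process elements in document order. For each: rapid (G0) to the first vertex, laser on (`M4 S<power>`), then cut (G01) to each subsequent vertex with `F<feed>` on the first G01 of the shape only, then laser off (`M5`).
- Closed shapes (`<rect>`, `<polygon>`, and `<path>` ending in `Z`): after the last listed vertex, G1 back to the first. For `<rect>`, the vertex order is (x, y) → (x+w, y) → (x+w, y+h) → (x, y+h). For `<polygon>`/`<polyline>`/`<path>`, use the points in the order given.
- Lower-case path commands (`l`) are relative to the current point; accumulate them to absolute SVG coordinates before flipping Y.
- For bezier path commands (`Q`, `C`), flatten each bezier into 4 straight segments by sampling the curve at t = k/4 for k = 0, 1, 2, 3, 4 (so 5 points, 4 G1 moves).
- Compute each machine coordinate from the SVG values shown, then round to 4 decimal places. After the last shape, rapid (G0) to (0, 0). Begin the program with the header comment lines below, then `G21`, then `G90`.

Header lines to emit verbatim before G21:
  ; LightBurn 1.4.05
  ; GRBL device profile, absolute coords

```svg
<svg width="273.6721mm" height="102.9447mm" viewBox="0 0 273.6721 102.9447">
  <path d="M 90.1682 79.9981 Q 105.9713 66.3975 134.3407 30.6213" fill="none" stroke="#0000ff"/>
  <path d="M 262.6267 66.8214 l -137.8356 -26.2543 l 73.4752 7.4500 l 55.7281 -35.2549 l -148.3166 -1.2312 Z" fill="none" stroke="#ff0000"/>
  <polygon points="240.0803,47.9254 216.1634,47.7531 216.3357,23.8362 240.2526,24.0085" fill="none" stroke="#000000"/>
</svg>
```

Since the viewBox matches the mm dimensions, user units are millimetres directly. The only transform is the Y-flip y_m = 102.9447 − y_svg.

Shape 1 is a quadratic bezier drawn with `<path>`. Its stroke #0000ff means engrave at S239, F3506. After flipping Y the toolpath is (90.1682,22.9466) → (98.8551,31.1329) → (109.1129,42.0911) → (120.9414,55.8213) → (134.3407,72.3234).

Shape 2 is a closed polygon drawn with `<path>`. Its stroke #ff0000 means cut at S808, F1257. After flipping Y the toolpath is (262.6267,36.1233) → (124.7911,62.3776) → (198.2663,54.9276) → (253.9944,90.1825) → (105.6778,91.4137) → (262.6267,36.1233), returning to the start.

Shape 3 is a regular polygon drawn with `<polygon>`. Its stroke #000000 means score at S471, F1656. After flipping Y the toolpath is (240.0803,55.0193) → (216.1634,55.1916) → (216.3357,79.1085) → (240.2526,78.9362) → (240.0803,55.0193), returning to the start.

; LightBurn 1.4.05
; GRBL device profile, absolute coords
G21
G90
G0 X90.1682 Y22.9466
M4 S239
G01 X98.8551 Y31.1329 F3506
G01 X109.1129 Y42.0911
G01 X120.9414 Y55.8213
G01 X134.3407 Y72.3234
M5
G0 X262.6267 Y36.1233
M4 S808
G01 X124.7911 Y62.3776 F1257
G01 X198.2663 Y54.9276
G01 X253.9944 Y90.1825
G01 X105.6778 Y91.4137
G01 X262.6267 Y36.1233
M5
G0 X240.0803 Y55.0193
M4 S471
G01 X216.1634 Y55.1916 F1656
G01 X216.3357 Y79.1085
G01 X240.2526 Y78.9362
G01 X240.0803 Y55.0193
M5
G0 X0.0000 Y0.0000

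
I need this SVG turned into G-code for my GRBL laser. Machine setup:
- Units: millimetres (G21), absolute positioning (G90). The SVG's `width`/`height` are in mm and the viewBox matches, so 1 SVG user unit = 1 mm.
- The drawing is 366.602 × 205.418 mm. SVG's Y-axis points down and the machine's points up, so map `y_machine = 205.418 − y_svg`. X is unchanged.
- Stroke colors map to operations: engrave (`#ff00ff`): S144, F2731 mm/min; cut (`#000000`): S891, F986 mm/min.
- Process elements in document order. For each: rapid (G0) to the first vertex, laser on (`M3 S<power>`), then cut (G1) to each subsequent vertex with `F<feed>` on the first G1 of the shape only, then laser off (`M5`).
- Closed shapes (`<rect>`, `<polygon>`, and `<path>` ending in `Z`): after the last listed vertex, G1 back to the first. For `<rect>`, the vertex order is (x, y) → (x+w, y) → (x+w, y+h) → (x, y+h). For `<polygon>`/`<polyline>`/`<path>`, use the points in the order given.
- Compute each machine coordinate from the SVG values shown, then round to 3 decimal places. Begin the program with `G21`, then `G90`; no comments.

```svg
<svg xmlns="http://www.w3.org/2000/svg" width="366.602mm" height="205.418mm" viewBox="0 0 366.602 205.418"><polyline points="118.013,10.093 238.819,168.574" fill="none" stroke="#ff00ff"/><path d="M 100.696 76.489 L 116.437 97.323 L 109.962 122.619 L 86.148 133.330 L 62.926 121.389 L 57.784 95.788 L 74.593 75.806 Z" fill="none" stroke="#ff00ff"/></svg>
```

Since the viewBox matches the mm dimensions, user units are millimetres directly. The only transform is the Y-flip y_m = 205.418 − y_svg.

Shape 1 is a line segment drawn with `<polyline>`. Its stroke #ff00ff means engrave at S144, F2731. After flipping Y the toolpath is (118.013,195.325) → (238.819,36.844).

Shape 2 is a regular polygon drawn with `<path>`. Its stroke #ff00ff means engrave at S144, F2731. After flipping Y the toolpath is (100.696,128.929) → (116.437,108.095) → (109.962,82.799) → (86.148,72.088) → (62.926,84.029) → (57.784,109.630) → (74.593,129.612) → (100.696,128.929), returning to the start.

G21
G90
G0 X118.013 Y195.325
M3 S144
G1 X238.819 Y36.844 F2731
M5
G0 X100.696 Y128.929
M3 S144
G1 X116.437 Y108.095 F2731
G1 X109.962 Y82.799
G1 X86.148 Y72.088
G1 X62.926 Y84.029
G1 X57.784 Y109.630
G1 X74.593 Y129.612
G1 X100.696 Y128.929
M5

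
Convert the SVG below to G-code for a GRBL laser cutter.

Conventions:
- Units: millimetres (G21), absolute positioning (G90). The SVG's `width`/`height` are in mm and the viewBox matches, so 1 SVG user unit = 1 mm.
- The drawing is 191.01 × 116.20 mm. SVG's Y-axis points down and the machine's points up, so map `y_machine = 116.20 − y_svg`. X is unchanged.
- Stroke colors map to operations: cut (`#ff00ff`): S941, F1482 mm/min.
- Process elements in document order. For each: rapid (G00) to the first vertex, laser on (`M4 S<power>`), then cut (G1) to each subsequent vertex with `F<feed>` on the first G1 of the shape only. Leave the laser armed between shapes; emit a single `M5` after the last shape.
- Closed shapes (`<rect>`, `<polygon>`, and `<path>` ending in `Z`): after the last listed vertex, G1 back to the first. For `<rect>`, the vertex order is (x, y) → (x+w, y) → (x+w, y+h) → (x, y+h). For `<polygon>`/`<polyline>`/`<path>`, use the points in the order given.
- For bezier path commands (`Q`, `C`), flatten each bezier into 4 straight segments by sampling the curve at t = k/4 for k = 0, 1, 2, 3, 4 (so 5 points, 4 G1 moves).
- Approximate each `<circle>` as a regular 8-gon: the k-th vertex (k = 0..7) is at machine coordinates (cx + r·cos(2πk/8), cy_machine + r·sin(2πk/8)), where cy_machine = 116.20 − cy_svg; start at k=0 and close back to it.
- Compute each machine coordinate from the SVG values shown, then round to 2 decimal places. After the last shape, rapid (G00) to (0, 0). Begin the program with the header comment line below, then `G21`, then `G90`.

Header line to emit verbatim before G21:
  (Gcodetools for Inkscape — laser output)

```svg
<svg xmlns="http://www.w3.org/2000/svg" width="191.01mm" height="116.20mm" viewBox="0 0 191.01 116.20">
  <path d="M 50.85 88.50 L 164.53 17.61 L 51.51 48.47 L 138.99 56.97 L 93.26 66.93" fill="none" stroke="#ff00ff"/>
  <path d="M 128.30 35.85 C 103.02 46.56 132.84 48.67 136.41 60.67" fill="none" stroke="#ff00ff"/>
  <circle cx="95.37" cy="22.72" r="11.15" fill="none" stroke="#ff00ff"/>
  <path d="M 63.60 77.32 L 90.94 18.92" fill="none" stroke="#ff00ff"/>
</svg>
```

(Gcodetools for Inkscape — laser output)
G21
G90
G00 X50.85 Y27.70
M4 S941
G1 X164.53 Y98.59 F1482
G1 X51.51 Y67.73
G1 X138.99 Y59.23
G1 X93.26 Y49.27
G00 X128.30 Y80.35
M4 S941
G1 X118.40 Y73.64 F1482
G1 X121.54 Y68.42
G1 X130.08 Y62.96
G1 X136.41 Y55.53
G00 X106.52 Y93.48
M4 S941
G1 X103.25 Y101.36 F1482
G1 X95.37 Y104.63
G1 X87.49 Y101.36
G1 X84.22 Y93.48
G1 X87.49 Y85.60
G1 X95.37 Y82.33
G1 X103.25 Y85.60
G1 X106.52 Y93.48
G00 X63.60 Y38.88
M4 S941
G1 X90.94 Y97.28 F1482
M5
G00 X0.00 Y0.00

viewBox `0 0 191.01 116.20` with mm width/height → 1 unit = 1 mm. Flip: y_m = 116.20 − y_svg.

**Shape 1** — `<path>` open polyline, stroke `#ff00ff` → cut (S941, F1482). Machine vertices: (50.85,27.70) → (164.53,98.59) → (51.51,67.73) → (138.99,59.23) → (93.26,49.27). Open path.

**Shape 2** — `<path>` cubic bezier, stroke `#ff00ff` → cut (S941, F1482). Control points (SVG): P0=(128.30,35.85), P1=(103.02,46.56), P2=(132.84,48.67), P3=(136.41,60.67); sampled at t=k/4. Machine vertices: (128.30,80.35) → (118.40,73.64) → (121.54,68.42) → (130.08,62.96) → (136.41,55.53). Open path.

**Shape 3** — `<circle>` circle, stroke `#ff00ff` → cut (S941, F1482). Machine vertices: (106.52,93.48) → (103.25,101.36) → (95.37,104.63) → (87.49,101.36) → (84.22,93.48) → (87.49,85.60) → (95.37,82.33) → (103.25,85.60) → (106.52,93.48). Closed: final G1 returns to the first vertex.

**Shape 4** — `<path>` line segment, stroke `#ff00ff` → cut (S941, F1482). Machine vertices: (63.60,38.88) → (90.94,97.28). Open path.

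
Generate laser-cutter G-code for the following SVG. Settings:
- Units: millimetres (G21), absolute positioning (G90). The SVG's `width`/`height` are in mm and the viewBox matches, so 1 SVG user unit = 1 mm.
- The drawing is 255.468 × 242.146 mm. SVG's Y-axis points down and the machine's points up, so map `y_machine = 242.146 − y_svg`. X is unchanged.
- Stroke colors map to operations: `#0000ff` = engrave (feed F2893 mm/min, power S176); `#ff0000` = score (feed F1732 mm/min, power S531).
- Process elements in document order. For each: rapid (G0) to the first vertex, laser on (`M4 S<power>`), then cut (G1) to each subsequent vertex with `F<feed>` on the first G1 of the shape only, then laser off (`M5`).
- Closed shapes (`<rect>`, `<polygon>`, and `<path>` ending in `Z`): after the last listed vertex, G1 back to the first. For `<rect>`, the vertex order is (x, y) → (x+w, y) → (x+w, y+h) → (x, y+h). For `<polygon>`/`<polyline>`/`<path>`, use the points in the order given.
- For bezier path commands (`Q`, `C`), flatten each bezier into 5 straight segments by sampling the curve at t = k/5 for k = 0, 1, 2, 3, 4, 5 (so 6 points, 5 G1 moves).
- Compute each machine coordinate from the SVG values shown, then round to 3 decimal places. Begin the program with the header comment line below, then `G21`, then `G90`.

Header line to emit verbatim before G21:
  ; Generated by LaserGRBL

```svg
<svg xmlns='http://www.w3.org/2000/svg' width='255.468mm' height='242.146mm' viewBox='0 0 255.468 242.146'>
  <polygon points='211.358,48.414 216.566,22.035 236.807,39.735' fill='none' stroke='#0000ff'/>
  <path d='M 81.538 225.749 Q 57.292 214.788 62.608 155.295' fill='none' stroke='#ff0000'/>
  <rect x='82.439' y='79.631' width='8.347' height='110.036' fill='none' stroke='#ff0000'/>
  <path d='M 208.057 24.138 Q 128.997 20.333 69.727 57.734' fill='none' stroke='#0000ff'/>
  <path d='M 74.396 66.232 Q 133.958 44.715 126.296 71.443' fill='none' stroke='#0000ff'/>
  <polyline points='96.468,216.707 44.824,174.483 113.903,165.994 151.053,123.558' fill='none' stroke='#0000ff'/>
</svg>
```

viewBox `0 0 255.468 242.146` with mm width/height → 1 unit = 1 mm. Flip: y_m = 242.146 − y_svg.

**Shape 1** — `<polygon>` regular polygon, stroke `#0000ff` → engrave (S176, F2893). Machine vertices: (211.358,193.732) → (216.566,220.111) → (236.807,202.411) → (211.358,193.732). Closed: final G1 returns to the first vertex.

**Shape 2** — `<path>` quadratic bezier, stroke `#ff0000` → score (S531, F1732). Control points (SVG): P0=(81.538,225.749), P1=(57.292,214.788), P2=(62.608,155.295); sampled at t=k/5. Machine vertices: (81.538,16.397) → (73.022,22.723) → (66.871,32.931) → (63.085,47.022) → (61.664,64.995) → (62.608,86.851). Open path.

**Shape 3** — `<rect>` rectangle, stroke `#ff0000` → score (S531, F1732). Machine vertices: (82.439,162.515) → (90.786,162.515) → (90.786,52.479) → (82.439,52.479) → (82.439,162.515). Closed: final G1 returns to the first vertex.

**Shape 4** — `<path>` quadratic bezier, stroke `#0000ff` → engrave (S176, F2893). Control points (SVG): P0=(208.057,24.138), P1=(128.997,20.333), P2=(69.727,57.734); sampled at t=k/5. Machine vertices: (208.057,218.008) → (177.225,217.882) → (147.975,214.459) → (120.309,207.740) → (94.227,197.724) → (69.727,184.412). Open path.

**Shape 5** — `<path>` quadratic bezier, stroke `#0000ff` → engrave (S176, F2893). Control points (SVG): P0=(74.396,66.232), P1=(133.958,44.715), P2=(126.296,71.443); sampled at t=k/5. Machine vertices: (74.396,175.914) → (95.532,182.591) → (111.290,185.408) → (121.670,184.366) → (126.672,179.464) → (126.296,170.703). Open path.

**Shape 6** — `<polyline>` open polyline, stroke `#0000ff` → engrave (S176, F2893). Machine vertices: (96.468,25.439) → (44.824,67.663) → (113.903,76.152) → (151.053,118.588). Open path.

; Generated by LaserGRBL
G21
G90
G0 X211.358 Y193.732
M4 S176
G1 X216.566 Y220.111 F2893
G1 X236.807 Y202.411
G1 X211.358 Y193.732
M5
G0 X81.538 Y16.397
M4 S531
G1 X73.022 Y22.723 F1732
G1 X66.871 Y32.931
G1 X63.085 Y47.022
G1 X61.664 Y64.995
G1 X62.608 Y86.851
M5
G0 X82.439 Y162.515
M4 S531
G1 X90.786 Y162.515 F1732
G1 X90.786 Y52.479
G1 X82.439 Y52.479
G1 X82.439 Y162.515
M5
G0 X208.057 Y218.008
M4 S176
G1 X177.225 Y217.882 F2893
G1 X147.975 Y214.459
G1 X120.309 Y207.740
G1 X94.227 Y197.724
G1 X69.727 Y184.412
M5
G0 X74.396 Y175.914
M4 S176
G1 X95.532 Y182.591 F2893
G1 X111.290 Y185.408
G1 X121.670 Y184.366
G1 X126.672 Y179.464
G1 X126.296 Y170.703
M5
G0 X96.468 Y25.439
M4 S176
G1 X44.824 Y67.663 F2893
G1 X113.903 Y76.152
G1 X151.053 Y118.588
M5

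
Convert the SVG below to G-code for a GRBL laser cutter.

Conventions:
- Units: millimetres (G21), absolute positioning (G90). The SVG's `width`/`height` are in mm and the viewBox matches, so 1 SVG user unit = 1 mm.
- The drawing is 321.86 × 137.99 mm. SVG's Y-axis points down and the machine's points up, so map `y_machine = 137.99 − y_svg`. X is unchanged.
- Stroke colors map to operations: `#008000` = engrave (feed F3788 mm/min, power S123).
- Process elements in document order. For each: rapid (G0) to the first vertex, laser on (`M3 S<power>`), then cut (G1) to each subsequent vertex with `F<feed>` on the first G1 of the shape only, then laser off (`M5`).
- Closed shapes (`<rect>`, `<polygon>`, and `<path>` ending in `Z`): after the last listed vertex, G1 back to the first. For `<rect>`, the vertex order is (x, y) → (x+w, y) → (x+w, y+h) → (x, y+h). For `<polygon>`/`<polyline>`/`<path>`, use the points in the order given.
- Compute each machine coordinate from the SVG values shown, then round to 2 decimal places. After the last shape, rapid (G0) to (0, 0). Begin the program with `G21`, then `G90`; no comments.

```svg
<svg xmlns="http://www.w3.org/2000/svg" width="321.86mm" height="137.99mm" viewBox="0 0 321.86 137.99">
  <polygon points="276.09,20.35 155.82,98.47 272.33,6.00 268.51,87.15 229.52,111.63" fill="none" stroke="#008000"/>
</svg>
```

G21
G90
G0 X276.09 Y117.64
M3 S123
G1 X155.82 Y39.52 F3788
G1 X272.33 Y131.99
G1 X268.51 Y50.84
G1 X229.52 Y26.36
G1 X276.09 Y117.64
M5
G0 X0.00 Y0.00

1 u = 1 mm; y_m = 137.99 − y.

[1] `<polygon>` closed polygon, #008000→engrave S123 F3788: (276.09,117.64) → (155.82,39.52) → (272.33,131.99) → (268.51,50.84) → (229.52,26.36) → (276.09,117.64) (closed)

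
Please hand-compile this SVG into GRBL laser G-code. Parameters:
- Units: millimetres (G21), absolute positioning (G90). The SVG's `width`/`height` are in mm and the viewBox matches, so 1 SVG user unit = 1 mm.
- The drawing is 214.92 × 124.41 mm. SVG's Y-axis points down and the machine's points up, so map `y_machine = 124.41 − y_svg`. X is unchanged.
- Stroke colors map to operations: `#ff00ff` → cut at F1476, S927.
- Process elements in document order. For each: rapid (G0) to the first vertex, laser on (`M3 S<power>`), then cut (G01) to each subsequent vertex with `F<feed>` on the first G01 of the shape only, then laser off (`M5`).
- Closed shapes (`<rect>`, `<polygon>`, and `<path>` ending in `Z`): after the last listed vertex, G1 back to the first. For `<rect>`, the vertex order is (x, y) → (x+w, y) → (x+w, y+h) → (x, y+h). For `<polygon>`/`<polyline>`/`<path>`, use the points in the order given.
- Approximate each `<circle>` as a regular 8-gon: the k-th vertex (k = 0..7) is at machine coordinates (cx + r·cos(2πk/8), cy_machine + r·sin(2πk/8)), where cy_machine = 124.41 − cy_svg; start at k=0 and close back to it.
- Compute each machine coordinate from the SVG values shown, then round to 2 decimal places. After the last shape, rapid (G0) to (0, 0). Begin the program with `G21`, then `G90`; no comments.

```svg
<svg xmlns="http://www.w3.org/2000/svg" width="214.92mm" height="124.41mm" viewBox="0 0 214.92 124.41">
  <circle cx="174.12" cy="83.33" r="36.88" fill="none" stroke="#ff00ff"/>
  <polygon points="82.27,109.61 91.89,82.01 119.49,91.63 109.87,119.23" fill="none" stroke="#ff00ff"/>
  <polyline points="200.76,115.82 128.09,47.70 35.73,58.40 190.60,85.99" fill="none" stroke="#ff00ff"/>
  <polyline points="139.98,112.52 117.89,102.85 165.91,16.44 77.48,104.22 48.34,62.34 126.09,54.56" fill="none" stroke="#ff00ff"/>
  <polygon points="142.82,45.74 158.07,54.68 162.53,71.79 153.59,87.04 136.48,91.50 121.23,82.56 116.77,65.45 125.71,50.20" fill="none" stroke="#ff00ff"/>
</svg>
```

Since the viewBox matches the mm dimensions, user units are millimetres directly. The only transform is the Y-flip y_m = 124.41 − y_svg.

Shape 1 is a circle drawn with `<circle>`. Its stroke #ff00ff means cut at S927, F1476. After flipping Y the toolpath is (211.00,41.08) → (200.20,67.16) → (174.12,77.96) → (148.04,67.16) → (137.24,41.08) → (148.04,15.00) → (174.12,4.20) → (200.20,15.00) → (211.00,41.08), returning to the start.

Shape 2 is a regular polygon drawn with `<polygon>`. Its stroke #ff00ff means cut at S927, F1476. After flipping Y the toolpath is (82.27,14.80) → (91.89,42.40) → (119.49,32.78) → (109.87,5.18) → (82.27,14.80), returning to the start.

Shape 3 is a open polyline drawn with `<polyline>`. Its stroke #ff00ff means cut at S927, F1476. After flipping Y the toolpath is (200.76,8.59) → (128.09,76.71) → (35.73,66.01) → (190.60,38.42).

Shape 4 is a open polyline drawn with `<polyline>`. Its stroke #ff00ff means cut at S927, F1476. After flipping Y the toolpath is (139.98,11.89) → (117.89,21.56) → (165.91,107.97) → (77.48,20.19) → (48.34,62.07) → (126.09,69.85).

Shape 5 is a regular polygon drawn with `<polygon>`. Its stroke #ff00ff means cut at S927, F1476. After flipping Y the toolpath is (142.82,78.67) → (158.07,69.73) → (162.53,52.62) → (153.59,37.37) → (136.48,32.91) → (121.23,41.85) → (116.77,58.96) → (125.71,74.21) → (142.82,78.67), returning to the start.

G21
G90
G0 X211.00 Y41.08
M3 S927
G01 X200.20 Y67.16 F1476
G01 X174.12 Y77.96
G01 X148.04 Y67.16
G01 X137.24 Y41.08
G01 X148.04 Y15.00
G01 X174.12 Y4.20
G01 X200.20 Y15.00
G01 X211.00 Y41.08
M5
G0 X82.27 Y14.80
M3 S927
G01 X91.89 Y42.40 F1476
G01 X119.49 Y32.78
G01 X109.87 Y5.18
G01 X82.27 Y14.80
M5
G0 X200.76 Y8.59
M3 S927
G01 X128.09 Y76.71 F1476
G01 X35.73 Y66.01
G01 X190.60 Y38.42
M5
G0 X139.98 Y11.89
M3 S927
G01 X117.89 Y21.56 F1476
G01 X165.91 Y107.97
G01 X77.48 Y20.19
G01 X48.34 Y62.07
G01 X126.09 Y69.85
M5
G0 X142.82 Y78.67
M3 S927
G01 X158.07 Y69.73 F1476
G01 X162.53 Y52.62
G01 X153.59 Y37.37
G01 X136.48 Y32.91
G01 X121.23 Y41.85
G01 X116.77 Y58.96
G01 X125.71 Y74.21
G01 X142.82 Y78.67
M5
G0 X0.00 Y0.00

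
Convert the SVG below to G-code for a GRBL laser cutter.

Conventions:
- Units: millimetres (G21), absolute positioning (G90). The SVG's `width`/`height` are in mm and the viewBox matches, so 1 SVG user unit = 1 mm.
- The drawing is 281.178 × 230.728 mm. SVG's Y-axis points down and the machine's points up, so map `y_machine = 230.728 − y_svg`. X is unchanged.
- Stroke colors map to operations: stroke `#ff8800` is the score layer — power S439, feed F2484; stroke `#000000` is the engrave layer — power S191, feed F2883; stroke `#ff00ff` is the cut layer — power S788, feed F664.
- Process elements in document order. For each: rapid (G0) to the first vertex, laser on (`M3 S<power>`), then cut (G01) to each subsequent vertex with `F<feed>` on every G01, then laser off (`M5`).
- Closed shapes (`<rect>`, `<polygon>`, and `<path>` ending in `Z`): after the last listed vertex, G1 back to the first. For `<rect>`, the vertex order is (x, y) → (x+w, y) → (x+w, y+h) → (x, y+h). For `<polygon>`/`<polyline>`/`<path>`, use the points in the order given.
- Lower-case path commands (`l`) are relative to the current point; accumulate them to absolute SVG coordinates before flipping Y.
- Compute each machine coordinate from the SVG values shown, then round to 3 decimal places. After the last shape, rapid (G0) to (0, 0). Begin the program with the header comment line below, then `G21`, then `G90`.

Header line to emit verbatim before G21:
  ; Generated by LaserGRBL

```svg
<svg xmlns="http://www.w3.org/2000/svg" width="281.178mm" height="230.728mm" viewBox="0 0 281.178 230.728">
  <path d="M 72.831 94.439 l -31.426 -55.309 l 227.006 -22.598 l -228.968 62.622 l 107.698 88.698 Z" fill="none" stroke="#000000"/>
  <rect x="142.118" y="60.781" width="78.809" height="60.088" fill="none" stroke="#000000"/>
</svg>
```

1 u = 1 mm; y_m = 230.728 − y.

[1] `<path>` closed polygon, #000000→engrave S191 F2883: (72.831,136.289) → (41.405,191.598) → (268.411,214.196) → (39.443,151.574) → (147.141,62.876) → (72.831,136.289) (closed)

[2] `<rect>` rectangle, #000000→engrave S191 F2883: (142.118,169.947) → (220.927,169.947) → (220.927,109.859) → (142.118,109.859) → (142.118,169.947) (closed)

; Generated by LaserGRBL
G21
G90
G0 X72.831 Y136.289
M3 S191
G01 X41.405 Y191.598 F2883
G01 X268.411 Y214.196 F2883
G01 X39.443 Y151.574 F2883
G01 X147.141 Y62.876 F2883
G01 X72.831 Y136.289 F2883
M5
G0 X142.118 Y169.947
M3 S191
G01 X220.927 Y169.947 F2883
G01 X220.927 Y109.859 F2883
G01 X142.118 Y109.859 F2883
G01 X142.118 Y169.947 F2883
M5
G0 X0.000 Y0.000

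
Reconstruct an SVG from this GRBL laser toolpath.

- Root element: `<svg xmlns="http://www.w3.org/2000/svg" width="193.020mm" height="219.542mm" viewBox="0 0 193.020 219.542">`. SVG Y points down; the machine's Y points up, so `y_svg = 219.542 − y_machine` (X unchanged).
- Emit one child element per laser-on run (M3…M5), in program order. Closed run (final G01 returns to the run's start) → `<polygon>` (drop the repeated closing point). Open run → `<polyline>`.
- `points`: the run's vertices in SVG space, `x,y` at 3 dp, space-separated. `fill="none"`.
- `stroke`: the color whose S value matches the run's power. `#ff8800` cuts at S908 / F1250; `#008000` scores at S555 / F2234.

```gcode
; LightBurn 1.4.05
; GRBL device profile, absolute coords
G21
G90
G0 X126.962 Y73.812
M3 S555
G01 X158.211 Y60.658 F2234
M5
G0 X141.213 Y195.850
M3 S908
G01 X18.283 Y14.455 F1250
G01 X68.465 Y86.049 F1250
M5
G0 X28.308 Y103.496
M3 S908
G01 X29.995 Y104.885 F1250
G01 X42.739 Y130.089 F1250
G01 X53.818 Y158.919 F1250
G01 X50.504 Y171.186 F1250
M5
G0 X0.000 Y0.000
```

<svg xmlns="http://www.w3.org/2000/svg" width="193.020mm" height="219.542mm" viewBox="0 0 193.020 219.542">
  <polyline points="126.962,145.730 158.211,158.884" fill="none" stroke="#008000"/>
  <polyline points="141.213,23.692 18.283,205.087 68.465,133.493" fill="none" stroke="#ff8800"/>
  <polyline points="28.308,116.046 29.995,114.657 42.739,89.453 53.818,60.623 50.504,48.356" fill="none" stroke="#ff8800"/>
</svg>

Machine Y-up, SVG Y-down with viewBox height 219.542, so y_svg = 219.542 − y_machine; X carries over.

Run 1: the run's S555 means `#008000` (score). The run is open, so emit a `<polyline>` with points (Y-flipped): 126.962,145.730 158.211,158.884.

Run 2: power S908 maps to stroke `#ff8800` (cut). The run is open, so emit a `<polyline>` with points (Y-flipped): 141.213,23.692 18.283,205.087 68.465,133.493.

Run 3: S908 ⇒ cut layer `#ff8800`. The run is open, so emit a `<polyline>` with points (Y-flipped): 28.308,116.046 29.995,114.657 42.739,89.453 53.818,60.623 50.504,48.356.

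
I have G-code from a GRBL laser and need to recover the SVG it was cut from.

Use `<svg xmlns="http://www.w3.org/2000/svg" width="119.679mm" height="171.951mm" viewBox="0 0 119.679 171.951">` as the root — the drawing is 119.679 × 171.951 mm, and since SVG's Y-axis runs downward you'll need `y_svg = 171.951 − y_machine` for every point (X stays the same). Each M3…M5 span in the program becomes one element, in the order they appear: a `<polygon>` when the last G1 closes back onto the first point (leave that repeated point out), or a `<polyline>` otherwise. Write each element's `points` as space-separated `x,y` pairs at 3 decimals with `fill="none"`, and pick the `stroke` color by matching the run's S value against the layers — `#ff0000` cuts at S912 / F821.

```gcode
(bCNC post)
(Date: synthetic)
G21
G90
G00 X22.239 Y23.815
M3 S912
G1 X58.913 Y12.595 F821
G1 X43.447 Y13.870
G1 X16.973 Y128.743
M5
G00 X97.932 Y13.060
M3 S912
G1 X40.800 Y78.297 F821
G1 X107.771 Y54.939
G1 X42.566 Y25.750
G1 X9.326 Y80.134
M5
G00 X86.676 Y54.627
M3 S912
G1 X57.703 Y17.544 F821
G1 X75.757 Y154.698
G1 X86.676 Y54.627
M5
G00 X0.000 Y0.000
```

Machine Y-up, SVG Y-down with viewBox height 171.951, so y_svg = 171.951 − y_machine; X carries over. Every run uses S912, so all elements get stroke `#ff0000` (cut).

Run 1: The run is open, so emit a `<polyline>` with points (Y-flipped): 22.239,148.136 58.913,159.356 43.447,158.081 16.973,43.208.

Run 2: The run is open, so emit a `<polyline>` with points (Y-flipped): 97.932,158.891 40.800,93.654 107.771,117.012 42.566,146.201 9.326,91.817.

Run 3: The run returns to its start, so emit a `<polygon>` with points (Y-flipped): 86.676,117.324 57.703,154.407 75.757,17.253.

<svg xmlns="http://www.w3.org/2000/svg" width="119.679mm" height="171.951mm" viewBox="0 0 119.679 171.951">
  <polyline points="22.239,148.136 58.913,159.356 43.447,158.081 16.973,43.208" fill="none" stroke="#ff0000"/>
  <polyline points="97.932,158.891 40.800,93.654 107.771,117.012 42.566,146.201 9.326,91.817" fill="none" stroke="#ff0000"/>
  <polygon points="86.676,117.324 57.703,154.407 75.757,17.253" fill="none" stroke="#ff0000"/>
</svg>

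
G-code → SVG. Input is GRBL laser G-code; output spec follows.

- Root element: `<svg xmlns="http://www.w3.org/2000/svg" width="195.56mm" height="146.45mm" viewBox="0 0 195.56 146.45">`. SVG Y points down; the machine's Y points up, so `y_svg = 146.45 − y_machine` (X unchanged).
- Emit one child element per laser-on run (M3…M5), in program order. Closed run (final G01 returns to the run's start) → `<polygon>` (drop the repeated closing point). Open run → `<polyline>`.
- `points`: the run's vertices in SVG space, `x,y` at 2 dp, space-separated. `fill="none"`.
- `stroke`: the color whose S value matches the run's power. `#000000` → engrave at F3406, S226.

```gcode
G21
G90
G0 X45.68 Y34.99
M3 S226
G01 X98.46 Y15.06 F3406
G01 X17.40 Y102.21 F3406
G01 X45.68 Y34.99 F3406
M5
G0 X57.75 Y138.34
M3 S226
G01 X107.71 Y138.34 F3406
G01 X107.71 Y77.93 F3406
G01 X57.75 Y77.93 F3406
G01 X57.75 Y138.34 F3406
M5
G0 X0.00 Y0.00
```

<svg xmlns="http://www.w3.org/2000/svg" width="195.56mm" height="146.45mm" viewBox="0 0 195.56 146.45">
  <polygon points="45.68,111.46 98.46,131.39 17.40,44.24" fill="none" stroke="#000000"/>
  <polygon points="57.75,8.11 107.71,8.11 107.71,68.52 57.75,68.52" fill="none" stroke="#000000"/>
</svg>

Each laser-on run becomes one SVG element. Flip Y back into SVG space with y_svg = 146.45 − y_machine. Every run uses S226, so all elements get stroke `#000000` (engrave).

Run 1: The run returns to its start, so emit a `<polygon>` with points (Y-flipped): 45.68,111.46 98.46,131.39 17.40,44.24.

Run 2: The run returns to its start, so emit a `<polygon>` with points (Y-flipped): 57.75,8.11 107.71,8.11 107.71,68.52 57.75,68.52.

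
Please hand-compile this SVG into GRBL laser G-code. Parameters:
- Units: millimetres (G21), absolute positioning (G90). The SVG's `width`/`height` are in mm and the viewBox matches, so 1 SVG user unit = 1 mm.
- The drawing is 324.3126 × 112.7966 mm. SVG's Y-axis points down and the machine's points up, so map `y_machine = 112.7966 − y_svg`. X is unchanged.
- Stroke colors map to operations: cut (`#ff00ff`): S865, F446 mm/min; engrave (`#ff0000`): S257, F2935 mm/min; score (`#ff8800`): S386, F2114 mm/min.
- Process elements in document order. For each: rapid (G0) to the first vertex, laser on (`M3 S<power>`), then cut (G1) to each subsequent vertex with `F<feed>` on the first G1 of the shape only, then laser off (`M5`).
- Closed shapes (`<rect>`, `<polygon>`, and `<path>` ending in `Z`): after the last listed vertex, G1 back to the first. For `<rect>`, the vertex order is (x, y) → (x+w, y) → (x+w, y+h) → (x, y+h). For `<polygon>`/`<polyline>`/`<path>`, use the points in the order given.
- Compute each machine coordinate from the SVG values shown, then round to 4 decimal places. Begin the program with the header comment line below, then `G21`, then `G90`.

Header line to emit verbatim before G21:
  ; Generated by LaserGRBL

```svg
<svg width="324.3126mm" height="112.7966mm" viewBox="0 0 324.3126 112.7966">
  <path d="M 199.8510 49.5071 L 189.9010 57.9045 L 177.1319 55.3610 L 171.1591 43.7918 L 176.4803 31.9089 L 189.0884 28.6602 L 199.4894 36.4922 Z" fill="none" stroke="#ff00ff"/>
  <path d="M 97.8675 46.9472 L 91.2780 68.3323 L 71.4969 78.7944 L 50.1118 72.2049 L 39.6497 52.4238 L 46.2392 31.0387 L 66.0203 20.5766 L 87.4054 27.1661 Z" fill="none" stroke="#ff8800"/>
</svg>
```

; Generated by LaserGRBL
G21
G90
G0 X199.8510 Y63.2895
M3 S865
G1 X189.9010 Y54.8921 F446
G1 X177.1319 Y57.4356
G1 X171.1591 Y69.0048
G1 X176.4803 Y80.8877
G1 X189.0884 Y84.1364
G1 X199.4894 Y76.3044
G1 X199.8510 Y63.2895
M5
G0 X97.8675 Y65.8494
M3 S386
G1 X91.2780 Y44.4643 F2114
G1 X71.4969 Y34.0022
G1 X50.1118 Y40.5917
G1 X39.6497 Y60.3728
G1 X46.2392 Y81.7579
G1 X66.0203 Y92.2200
G1 X87.4054 Y85.6305
G1 X97.8675 Y65.8494
M5

Since the viewBox matches the mm dimensions, user units are millimetres directly. The only transform is the Y-flip y_m = 112.7966 − y_svg.

Shape 1 is a regular polygon drawn with `<path>`. Its stroke #ff00ff means cut at S865, F446. After flipping Y the toolpath is (199.8510,63.2895) → (189.9010,54.8921) → (177.1319,57.4356) → (171.1591,69.0048) → (176.4803,80.8877) → (189.0884,84.1364) → (199.4894,76.3044) → (199.8510,63.2895), returning to the start.

Shape 2 is a regular polygon drawn with `<path>`. Its stroke #ff8800 means score at S386, F2114. After flipping Y the toolpath is (97.8675,65.8494) → (91.2780,44.4643) → (71.4969,34.0022) → (50.1118,40.5917) → (39.6497,60.3728) → (46.2392,81.7579) → (66.0203,92.2200) → (87.4054,85.6305) → (97.8675,65.8494), returning to the start.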